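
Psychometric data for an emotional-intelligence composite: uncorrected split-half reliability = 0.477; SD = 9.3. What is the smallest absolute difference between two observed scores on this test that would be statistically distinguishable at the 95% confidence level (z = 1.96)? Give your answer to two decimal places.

15.34

r_full = 2·0.477 / (1 + 0.477) ≈ 0.6459
The standard error of measurement is 9.3000*√(1 − 0.6459) ≈ 9.3000*0.5951 ≈ 5.5341.
SE_diff = √2 * SEM ≈ 7.8263
Smallest detectable difference = 1.96*7.8263 ≈ 15.3396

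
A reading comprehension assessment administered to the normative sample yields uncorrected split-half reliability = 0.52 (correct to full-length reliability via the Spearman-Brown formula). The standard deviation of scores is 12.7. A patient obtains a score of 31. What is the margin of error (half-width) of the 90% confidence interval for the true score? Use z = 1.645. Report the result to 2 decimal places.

Full-length reliability (Spearman-Brown) = 2(0.52)/(1+0.52) ≈ 0.6842
SEM = 12.7000 × √(1 − 0.6842) = 12.7000 × √0.3158 ≈ 12.7000 × 0.5620 ≈ 7.1368
Half-width = 1.645×7.1368 ≈ 11.7400

11.74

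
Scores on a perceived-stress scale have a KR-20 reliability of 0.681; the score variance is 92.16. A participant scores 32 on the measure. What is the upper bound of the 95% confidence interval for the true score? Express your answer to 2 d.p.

42.63

SD = √92.16 = 9.60000
SEM = 9.60000 * √(1 − 0.68100) = 9.60000 * √0.31900 ≃ 9.60000 * 0.56480 ≃ 5.42209
1.96 * SEM ≃ 10.62729
Upper limit = 32 + 10.62729 ≃ 42.62729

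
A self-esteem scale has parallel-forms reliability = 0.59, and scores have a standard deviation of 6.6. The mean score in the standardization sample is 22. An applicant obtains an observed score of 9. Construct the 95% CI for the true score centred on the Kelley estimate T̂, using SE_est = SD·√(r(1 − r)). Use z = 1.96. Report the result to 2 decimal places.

T̂ = 0.590(9) + 0.410(22) ≈ 14.330
SE_est = SD × √(r(1 − r)) = 6.600 × √0.242 ≈ 6.600 × 0.492 ≈ 3.246
CI = 14.330 ± 1.96 × 3.246 → [7.968, 20.692]

[7.97, 20.69]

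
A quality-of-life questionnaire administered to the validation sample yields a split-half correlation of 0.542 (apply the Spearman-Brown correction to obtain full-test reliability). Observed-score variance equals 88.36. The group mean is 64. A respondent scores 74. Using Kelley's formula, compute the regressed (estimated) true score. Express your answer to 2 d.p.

Full-length reliability (Spearman-Brown) = 2(0.542)/(1+0.542) ≃ 0.70298
T̂ = 0.70298(74) + 0.29702(64) ≃ 71.02983

71.03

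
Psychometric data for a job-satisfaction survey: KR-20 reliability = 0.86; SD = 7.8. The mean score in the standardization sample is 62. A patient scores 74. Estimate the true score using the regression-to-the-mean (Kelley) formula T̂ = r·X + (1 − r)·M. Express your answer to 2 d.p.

72.32

Estimated true score = 0.8600×74 + (1 − 0.8600)×62 ≈ 72.3200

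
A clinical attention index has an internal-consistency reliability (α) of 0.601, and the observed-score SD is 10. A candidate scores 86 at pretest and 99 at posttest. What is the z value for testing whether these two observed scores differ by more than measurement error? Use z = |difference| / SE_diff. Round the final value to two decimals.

1.46

SEM = 10.000 × √(1 − 0.601) = 10.000 × √0.399 ≃ 10.000 × 0.632 ≃ 6.317
SE_diff = SEM × √2 ≃ 6.317 × 1.414 ≃ 8.933
z = 13 / 8.933 ≃ 1.455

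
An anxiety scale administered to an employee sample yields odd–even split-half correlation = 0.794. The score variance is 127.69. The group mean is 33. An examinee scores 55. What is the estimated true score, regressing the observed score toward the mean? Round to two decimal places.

52.47

r_full = 2·0.794 / (1 + 0.794) ≈ 0.885
T̂ = 0.885(55) + 0.115(33) ≈ 52.474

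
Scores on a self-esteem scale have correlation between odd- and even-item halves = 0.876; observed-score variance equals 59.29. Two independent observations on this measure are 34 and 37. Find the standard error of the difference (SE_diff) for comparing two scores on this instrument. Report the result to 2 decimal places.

SD = √59.29 ≃ 7.700
Full-length reliability (Spearman-Brown) = 2(0.876)/(1+0.876) ≃ 0.934
SEM = 7.700 × √(1 − 0.934) = 7.700 × √0.066 ≃ 7.700 × 0.257 ≃ 1.980
Standard error of the difference = 1.980·√2 ≃ 2.800

2.80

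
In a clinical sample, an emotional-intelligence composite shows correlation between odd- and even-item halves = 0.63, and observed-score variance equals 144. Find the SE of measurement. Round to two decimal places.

σ = 144^(1/2) = 12.000
r_full = 2·0.63 / (1 + 0.63) ≃ 0.773
SEM = 12.000 × √(1 − 0.773) = 12.000 × √0.227 ≃ 12.000 × 0.476 ≃ 5.717

5.72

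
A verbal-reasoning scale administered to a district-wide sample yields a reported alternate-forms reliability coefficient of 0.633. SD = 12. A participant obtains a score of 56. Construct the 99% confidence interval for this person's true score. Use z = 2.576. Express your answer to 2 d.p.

[37.27, 74.73]

SEM = 12.0000 * √(1 − 0.6330) = 12.0000 * √0.3670 ≈ 12.0000 * 0.6058 ≈ 7.2697
Half-width = 2.576*7.2697 ≈ 18.7267
99% CI: 56 ± 18.7267 = [37.2733, 74.7267]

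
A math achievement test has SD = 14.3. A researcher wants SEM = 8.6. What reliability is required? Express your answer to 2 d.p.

r = 1 − (SEM / SD)² = 1 − (8.6000 / 14.3)² ≈ 1 − 0.3617 ≈ 0.6383

0.64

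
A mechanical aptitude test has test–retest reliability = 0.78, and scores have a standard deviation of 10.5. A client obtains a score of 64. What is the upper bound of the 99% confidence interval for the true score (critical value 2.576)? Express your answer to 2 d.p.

76.69

The standard error of measurement is 10.500×√(1 − 0.780) ≈ 10.500×0.469 ≈ 4.925.
Half-width = 2.576×4.925 ≈ 12.687
Upper limit = 64 + 12.687 ≈ 76.687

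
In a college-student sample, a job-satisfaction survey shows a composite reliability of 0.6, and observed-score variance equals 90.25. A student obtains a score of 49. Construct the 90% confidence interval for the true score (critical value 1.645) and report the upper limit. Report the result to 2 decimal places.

SD = √90.25 = 9.5000
SEM = 9.5000 × √(1 − 0.6000) = 9.5000 × √0.4000 ≈ 9.5000 × 0.6325 ≈ 6.0083
1.645 × SEM ≈ 9.8837
Upper bound: 49 + 9.8837 = 58.8837

58.88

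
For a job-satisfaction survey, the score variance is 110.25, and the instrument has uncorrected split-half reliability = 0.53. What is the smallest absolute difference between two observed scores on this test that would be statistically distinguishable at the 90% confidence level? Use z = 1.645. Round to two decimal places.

13.54

σ = 110.25^(1/2) = 10.5000
Spearman-Brown: r = 2(0.53) / (1 + 0.53) = 1.0600 / 1.5300 ≈ 0.6928
SEM = 10.5000 × √(1 − 0.6928) = 10.5000 × √0.3072 ≈ 10.5000 × 0.5542 ≈ 5.8196
SE_diff = SEM × √2 ≈ 5.8196 × 1.4142 ≈ 8.2301
Minimum reliable difference = 1.645 × SE_diff ≈ 1.645 × 8.2301 ≈ 13.5386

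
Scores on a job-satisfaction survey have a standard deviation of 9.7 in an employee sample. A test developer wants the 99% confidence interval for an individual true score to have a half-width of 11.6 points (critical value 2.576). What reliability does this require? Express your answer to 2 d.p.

Required SEM = 11.6 / 2.576 ≈ 4.503
r = 1 − (SEM / SD)² = 1 − (4.503 / 9.7)² ≈ 1 − 0.216 ≈ 0.784

0.78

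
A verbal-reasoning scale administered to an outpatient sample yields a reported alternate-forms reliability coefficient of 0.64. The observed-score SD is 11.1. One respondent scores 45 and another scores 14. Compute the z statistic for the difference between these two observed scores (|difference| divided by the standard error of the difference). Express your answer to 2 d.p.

The standard error of measurement is 11.100*√(1 − 0.640) ≃ 11.100*0.600 ≃ 6.660.
Standard error of the difference = 6.660·√2 ≃ 9.419
z = 31 / 9.419 ≃ 3.291

3.29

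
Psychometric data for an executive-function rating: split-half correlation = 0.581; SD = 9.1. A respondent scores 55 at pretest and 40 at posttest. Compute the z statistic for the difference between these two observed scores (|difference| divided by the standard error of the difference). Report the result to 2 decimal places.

r_full = 2·0.581 / (1 + 0.581) ≃ 0.7350
SEM = 9.1000 · √(1 − 0.7350) = 9.1000 · √0.2650 ≃ 9.1000 · 0.5148 ≃ 4.6847
SE_diff = SEM · √2 ≃ 4.6847 · 1.4142 ≃ 6.6252
z = 15 / 6.6252 ≃ 2.2641

2.26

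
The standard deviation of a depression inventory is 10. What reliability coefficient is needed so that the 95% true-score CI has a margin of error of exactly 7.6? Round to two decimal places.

0.85

SEM needed = half-width / z = 7.6/1.96 ≃ 3.8776
r = 1 − (SEM / SD)² = 1 − (3.8776 / 10)² ≃ 1 − 0.1504 ≃ 0.8496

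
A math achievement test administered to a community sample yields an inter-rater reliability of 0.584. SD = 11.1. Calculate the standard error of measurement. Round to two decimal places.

SEM = 11.100 · √(1 − 0.584) = 11.100 · √0.416 ≈ 11.100 · 0.645 ≈ 7.159

7.16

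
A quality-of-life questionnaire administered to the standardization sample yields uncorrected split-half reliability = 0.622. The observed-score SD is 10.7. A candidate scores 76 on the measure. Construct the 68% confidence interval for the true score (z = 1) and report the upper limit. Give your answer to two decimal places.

81.17

Spearman-Brown: r = 2(0.622) / (1 + 0.622) = 1.24400 / 1.62200 ≃ 0.76695
SEM = 10.70000 · √(1 − 0.76695) = 10.70000 · √0.23305 ≃ 10.70000 · 0.48275 ≃ 5.16540
Margin = 1 · 5.16540 ≃ 5.16540
Upper bound: 76 + 5.16540 = 81.16540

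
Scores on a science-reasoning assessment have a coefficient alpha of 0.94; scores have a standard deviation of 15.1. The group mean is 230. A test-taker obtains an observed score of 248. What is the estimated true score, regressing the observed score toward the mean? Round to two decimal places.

Estimated true score = 0.9400×248 + (1 − 0.9400)×230 ≃ 246.9200

246.92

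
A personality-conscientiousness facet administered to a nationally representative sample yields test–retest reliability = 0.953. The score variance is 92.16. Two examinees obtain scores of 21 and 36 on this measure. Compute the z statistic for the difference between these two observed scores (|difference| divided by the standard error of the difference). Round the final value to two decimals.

SD = √92.16 = 9.600
SEM = 9.600 · √(1 − 0.953) = 9.600 · √0.047 ≈ 9.600 · 0.217 ≈ 2.081
Standard error of the difference = 2.081·√2 ≈ 2.943
z = 15 / 2.943 ≈ 5.096

5.10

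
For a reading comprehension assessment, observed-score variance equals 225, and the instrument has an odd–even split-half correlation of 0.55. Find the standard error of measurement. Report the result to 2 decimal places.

SD = √225 = 15.000
Full-length reliability (Spearman-Brown) = 2(0.55)/(1+0.55) ≈ 0.710
SEM = 15.000*√(1 − 0.710) ≈ 8.082

8.08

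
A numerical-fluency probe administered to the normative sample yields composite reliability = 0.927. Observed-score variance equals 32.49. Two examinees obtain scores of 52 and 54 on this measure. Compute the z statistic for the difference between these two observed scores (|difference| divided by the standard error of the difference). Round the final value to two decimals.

SD = √32.49 ≈ 5.7000
SEM = 5.7000×√(1 − 0.9270) ≈ 1.5401
Standard error of the difference = 1.5401·√2 ≈ 2.1780
z = 2 / 2.1780 ≈ 0.9183

0.92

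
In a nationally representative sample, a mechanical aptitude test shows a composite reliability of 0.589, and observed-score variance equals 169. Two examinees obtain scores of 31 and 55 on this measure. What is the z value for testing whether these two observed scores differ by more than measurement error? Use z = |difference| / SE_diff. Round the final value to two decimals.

2.04

SD = √169 = 13.000
SEM = 13.000 × √(1 − 0.589) = 13.000 × √0.411 ≈ 13.000 × 0.641 ≈ 8.334
SE_diff = SEM × √2 ≈ 8.334 × 1.414 ≈ 11.786
z = |31 − 55| / 11.786 = 24 / 11.786 ≈ 2.036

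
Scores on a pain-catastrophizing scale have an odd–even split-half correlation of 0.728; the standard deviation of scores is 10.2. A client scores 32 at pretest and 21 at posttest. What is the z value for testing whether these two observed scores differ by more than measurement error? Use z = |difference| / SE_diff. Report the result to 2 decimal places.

1.92

Full-length reliability (Spearman-Brown) = 2(0.728)/(1+0.728) ≃ 0.8426
SEM = 10.2000×√(1 − 0.8426) ≃ 4.0468
SE_diff = √2 × SEM ≃ 5.7231
z = |32 − 21| / 5.7231 = 11 / 5.7231 ≃ 1.9221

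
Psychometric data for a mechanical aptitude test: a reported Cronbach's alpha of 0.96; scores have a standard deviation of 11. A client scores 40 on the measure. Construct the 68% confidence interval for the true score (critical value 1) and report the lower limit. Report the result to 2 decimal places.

37.80

SEM = 11.000 × √(1 − 0.960) = 11.000 × √0.040 ≈ 11.000 × 0.200 ≈ 2.200
Half-width = 1×2.200 ≈ 2.200
Lower bound: 40 − 2.200 = 37.800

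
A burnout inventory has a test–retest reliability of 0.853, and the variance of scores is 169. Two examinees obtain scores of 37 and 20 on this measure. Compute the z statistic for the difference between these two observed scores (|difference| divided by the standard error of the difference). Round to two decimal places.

σ = 169^(1/2) = 13.000
SEM = 13.000×√(1 − 0.853) ≈ 4.984
Standard error of the difference = 4.984·√2 ≈ 7.049
z = 17 / 7.049 ≈ 2.412

2.41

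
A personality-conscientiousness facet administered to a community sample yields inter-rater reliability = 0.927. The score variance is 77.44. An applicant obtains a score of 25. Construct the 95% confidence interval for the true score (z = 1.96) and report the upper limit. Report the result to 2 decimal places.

SD = √77.44 ≈ 8.800
SEM = 8.800 × √(1 − 0.927) = 8.800 × √0.073 ≈ 8.800 × 0.270 ≈ 2.378
Half-width = 1.96×2.378 ≈ 4.660
Upper bound: 25 + 4.660 = 29.660

29.66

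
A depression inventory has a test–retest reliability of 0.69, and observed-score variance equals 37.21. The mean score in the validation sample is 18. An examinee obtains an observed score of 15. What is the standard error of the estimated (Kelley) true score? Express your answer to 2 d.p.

SD = √37.21 = 6.10000
SE_est = SD * √(r(1 − r)) = 6.10000 * √0.21390 ≃ 6.10000 * 0.46249 ≃ 2.82121

2.82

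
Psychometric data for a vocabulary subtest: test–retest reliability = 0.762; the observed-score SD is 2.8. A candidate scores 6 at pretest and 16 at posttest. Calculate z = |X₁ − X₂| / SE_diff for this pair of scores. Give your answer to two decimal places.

SEM = 2.8000 × √(1 − 0.7620) = 2.8000 × √0.2380 ≈ 2.8000 × 0.4879 ≈ 1.3660
SE_diff = SEM × √2 ≈ 1.3660 × 1.4142 ≈ 1.9318
z = 10 / 1.9318 ≈ 5.1765

5.18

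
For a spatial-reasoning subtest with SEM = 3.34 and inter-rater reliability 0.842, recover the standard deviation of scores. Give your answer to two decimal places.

8.40

σ = SEM·(1 − r)^(−1/2) ≈ 3.34*2.516 ≈ 8.403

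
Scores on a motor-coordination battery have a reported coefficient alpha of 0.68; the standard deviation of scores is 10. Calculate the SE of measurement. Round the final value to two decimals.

SEM = 10.0000 × √(1 − 0.6800) = 10.0000 × √0.3200 ≈ 10.0000 × 0.5657 ≈ 5.6569

5.66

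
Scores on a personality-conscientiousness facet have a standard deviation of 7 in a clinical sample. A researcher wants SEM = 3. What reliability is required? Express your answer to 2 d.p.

Required reliability = 1 − (SEM/SD)² = 1 − 0.1837 ≈ 0.8163

0.82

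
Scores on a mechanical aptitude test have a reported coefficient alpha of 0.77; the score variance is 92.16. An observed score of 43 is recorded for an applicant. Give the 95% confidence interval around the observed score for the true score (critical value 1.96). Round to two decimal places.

[33.98, 52.02]

σ = 92.16^(1/2) = 9.600
SEM = 9.600×√(1 − 0.770) ≈ 4.604
Margin = 1.96 × 4.604 ≈ 9.024
Interval: (33.976, 52.024)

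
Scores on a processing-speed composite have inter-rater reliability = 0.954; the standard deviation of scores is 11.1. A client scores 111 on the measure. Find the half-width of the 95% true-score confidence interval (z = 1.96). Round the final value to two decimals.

4.67

SEM = 11.1000 · √(1 − 0.9540) = 11.1000 · √0.0460 ≈ 11.1000 · 0.2145 ≈ 2.3807
Half-width = 1.96·2.3807 ≈ 4.6661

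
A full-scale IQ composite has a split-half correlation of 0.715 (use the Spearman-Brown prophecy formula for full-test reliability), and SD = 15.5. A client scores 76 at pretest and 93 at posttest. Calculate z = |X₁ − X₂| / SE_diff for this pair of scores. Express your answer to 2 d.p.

Full-length reliability (Spearman-Brown) = 2(0.715)/(1+0.715) ≃ 0.83382
SEM = 15.50000 * √(1 − 0.83382) = 15.50000 * √0.16618 ≃ 15.50000 * 0.40765 ≃ 6.31862
SE_diff = √2 * SEM ≃ 8.93587
z = |76 − 93| / 8.93587 = 17 / 8.93587 ≃ 1.90244

1.90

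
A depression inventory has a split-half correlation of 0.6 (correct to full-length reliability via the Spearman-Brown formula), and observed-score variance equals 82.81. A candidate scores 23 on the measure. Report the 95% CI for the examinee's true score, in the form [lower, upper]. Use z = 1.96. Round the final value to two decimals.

[14.08, 31.92]

σ = 82.81^(1/2) = 9.1000
Full-length reliability (Spearman-Brown) = 2(0.6)/(1+0.6) ≈ 0.7500
SEM = 9.1000*√(1 − 0.7500) ≈ 4.5500
Margin = 1.96 * 4.5500 ≈ 8.9180
Interval: (14.0820, 31.9180)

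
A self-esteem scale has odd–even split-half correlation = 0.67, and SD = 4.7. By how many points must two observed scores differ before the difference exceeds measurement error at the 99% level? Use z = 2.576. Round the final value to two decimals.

Full-length reliability (Spearman-Brown) = 2(0.67)/(1+0.67) ≃ 0.8024
The standard error of measurement is 4.7000*√(1 − 0.8024) ≃ 4.7000*0.4445 ≃ 2.0893.
SE_diff = √2 * SEM ≃ 2.9547
Minimum reliable difference = 2.576 * SE_diff ≃ 2.576 * 2.9547 ≃ 7.6113

7.61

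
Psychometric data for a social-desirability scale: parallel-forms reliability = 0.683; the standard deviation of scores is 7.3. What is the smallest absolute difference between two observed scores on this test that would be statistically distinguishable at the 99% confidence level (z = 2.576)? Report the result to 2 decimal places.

SEM = 7.30000 · √(1 − 0.68300) = 7.30000 · √0.31700 ≈ 7.30000 · 0.56303 ≈ 4.11010
Standard error of the difference = 4.11010·√2 ≈ 5.81256
Minimum reliable difference = 2.576 · SE_diff ≈ 2.576 · 5.81256 ≈ 14.97316

14.97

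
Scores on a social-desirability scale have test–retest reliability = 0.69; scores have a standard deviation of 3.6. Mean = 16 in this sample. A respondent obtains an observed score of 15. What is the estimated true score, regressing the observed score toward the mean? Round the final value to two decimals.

T̂ = 0.69000(15) + 0.31000(16) ≈ 15.31000

15.31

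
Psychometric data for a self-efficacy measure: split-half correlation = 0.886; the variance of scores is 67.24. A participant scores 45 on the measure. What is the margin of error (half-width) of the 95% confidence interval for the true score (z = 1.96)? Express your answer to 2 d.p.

SD = √67.24 ≈ 8.20000
r_full = 2·0.886 / (1 + 0.886) ≈ 0.93955
SEM = 8.20000 × √(1 − 0.93955) = 8.20000 × √0.06045 ≈ 8.20000 × 0.24586 ≈ 2.01602
1.96 × SEM ≈ 3.95140

3.95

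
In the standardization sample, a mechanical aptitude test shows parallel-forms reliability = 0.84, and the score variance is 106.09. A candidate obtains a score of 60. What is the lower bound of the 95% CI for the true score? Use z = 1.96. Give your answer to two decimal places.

σ = 106.09^(1/2) = 10.3000
The standard error of measurement is 10.3000·√(1 − 0.8400) ≃ 10.3000·0.4000 ≃ 4.1200.
1.96 · SEM ≃ 8.0752
Lower bound: 60 − 8.0752 = 51.9248

51.92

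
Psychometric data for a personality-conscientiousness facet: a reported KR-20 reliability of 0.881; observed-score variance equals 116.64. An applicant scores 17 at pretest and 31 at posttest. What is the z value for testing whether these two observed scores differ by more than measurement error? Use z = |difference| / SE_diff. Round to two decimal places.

2.66

σ = 116.64^(1/2) = 10.800
SEM = 10.800·√(1 − 0.881) ≃ 3.726
SE_diff = SEM · √2 ≃ 3.726 · 1.414 ≃ 5.269
z = 14 / 5.269 ≃ 2.657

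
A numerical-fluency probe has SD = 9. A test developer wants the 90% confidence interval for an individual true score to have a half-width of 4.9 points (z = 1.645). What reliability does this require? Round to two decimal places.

0.89

SEM needed = half-width / z = 4.9/1.645 ≈ 2.9787
r = 1 − (SEM / SD)² = 1 − (2.9787 / 9)² ≈ 1 − 0.1095 ≈ 0.8905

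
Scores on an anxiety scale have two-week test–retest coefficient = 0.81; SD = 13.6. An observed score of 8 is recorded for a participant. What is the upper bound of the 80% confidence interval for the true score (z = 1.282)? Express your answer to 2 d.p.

The standard error of measurement is 13.600·√(1 − 0.810) ≈ 13.600·0.436 ≈ 5.928.
Margin = 1.282 · 5.928 ≈ 7.600
Upper limit = 8 + 7.600 ≈ 15.600

15.60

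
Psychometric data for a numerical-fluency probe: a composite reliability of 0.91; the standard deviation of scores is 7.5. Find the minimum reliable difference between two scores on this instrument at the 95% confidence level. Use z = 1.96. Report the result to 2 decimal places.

SEM = 7.500·√(1 − 0.910) ≈ 2.250
SE_diff = SEM · √2 ≈ 2.250 · 1.414 ≈ 3.182
Smallest detectable difference = 1.96·3.182 ≈ 6.237

6.24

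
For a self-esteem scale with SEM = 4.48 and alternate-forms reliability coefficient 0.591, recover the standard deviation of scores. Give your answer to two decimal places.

σ = SEM·(1 − r)^(−1/2) ≃ 4.48*1.564 ≃ 7.005

7.01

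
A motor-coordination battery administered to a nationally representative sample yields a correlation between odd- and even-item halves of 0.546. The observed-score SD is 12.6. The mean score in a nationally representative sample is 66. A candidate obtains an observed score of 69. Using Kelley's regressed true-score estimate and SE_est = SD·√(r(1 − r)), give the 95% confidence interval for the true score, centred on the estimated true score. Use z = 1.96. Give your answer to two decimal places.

Spearman-Brown: r = 2(0.546) / (1 + 0.546) = 1.09200 / 1.54600 ≃ 0.70634
Estimated true score = 0.70634*69 + (1 − 0.70634)*66 ≃ 68.11902
SE_est = SD * √(r(1 − r)) = 12.60000 * √0.20742 ≃ 12.60000 * 0.45544 ≃ 5.73853
95% CI: 68.11902 ± 11.24751 ≃ (56.87151, 79.36653)

[56.87, 79.37]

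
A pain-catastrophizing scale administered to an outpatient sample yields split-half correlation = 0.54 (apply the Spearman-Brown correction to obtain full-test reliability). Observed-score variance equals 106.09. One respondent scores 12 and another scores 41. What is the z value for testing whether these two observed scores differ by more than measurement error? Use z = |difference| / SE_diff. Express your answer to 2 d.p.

SD = √106.09 ≈ 10.30000
r_full = 2·0.54 / (1 + 0.54) ≈ 0.70130
SEM = 10.30000 × √(1 − 0.70130) = 10.30000 × √0.29870 ≈ 10.30000 × 0.54654 ≈ 5.62932
Standard error of the difference = 5.62932·√2 ≈ 7.96106
z = 29 / 7.96106 ≈ 3.64273

3.64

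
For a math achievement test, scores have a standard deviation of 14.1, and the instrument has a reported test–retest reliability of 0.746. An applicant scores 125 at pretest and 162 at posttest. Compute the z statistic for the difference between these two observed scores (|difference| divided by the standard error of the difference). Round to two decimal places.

3.68

The standard error of measurement is 14.100·√(1 − 0.746) ≈ 14.100·0.504 ≈ 7.106.
Standard error of the difference = 7.106·√2 ≈ 10.050
z = |125 − 162| / 10.050 = 37 / 10.050 ≈ 3.682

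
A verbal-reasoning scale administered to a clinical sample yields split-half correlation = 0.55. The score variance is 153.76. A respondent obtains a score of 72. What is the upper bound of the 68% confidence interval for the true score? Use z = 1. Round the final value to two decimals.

SD = √153.76 ≃ 12.40000
r_full = 2·0.55 / (1 + 0.55) ≃ 0.70968
SEM = 12.40000 · √(1 − 0.70968) = 12.40000 · √0.29032 ≃ 12.40000 · 0.53882 ≃ 6.68132
1 · SEM ≃ 6.68132
Upper bound: 72 + 6.68132 = 78.68132

78.68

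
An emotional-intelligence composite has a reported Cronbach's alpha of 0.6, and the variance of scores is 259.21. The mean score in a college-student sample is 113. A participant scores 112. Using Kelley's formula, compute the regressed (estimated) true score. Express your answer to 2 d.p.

T̂ = 0.60000(112) + 0.40000(113) ≈ 112.40000

112.40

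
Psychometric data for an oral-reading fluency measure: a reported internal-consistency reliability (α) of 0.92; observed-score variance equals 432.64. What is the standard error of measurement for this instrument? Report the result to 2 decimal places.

SD = √432.64 = 20.8000
The standard error of measurement is 20.8000·√(1 − 0.9200) ≃ 20.8000·0.2828 ≃ 5.8831.

5.88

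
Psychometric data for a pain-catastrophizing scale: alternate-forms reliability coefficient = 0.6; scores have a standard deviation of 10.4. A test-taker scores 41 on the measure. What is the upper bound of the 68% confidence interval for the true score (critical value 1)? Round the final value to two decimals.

47.58

SEM = 10.40000 * √(1 − 0.60000) = 10.40000 * √0.40000 ≈ 10.40000 * 0.63246 ≈ 6.57754
1 * SEM ≈ 6.57754
Upper limit = 41 + 6.57754 ≈ 47.57754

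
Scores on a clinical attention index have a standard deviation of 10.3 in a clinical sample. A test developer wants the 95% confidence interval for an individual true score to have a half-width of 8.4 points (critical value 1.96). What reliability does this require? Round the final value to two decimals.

0.83

Required SEM = 8.4 / 1.96 ≈ 4.286
Required reliability = 1 − (SEM/SD)² = 1 − 0.173 ≈ 0.827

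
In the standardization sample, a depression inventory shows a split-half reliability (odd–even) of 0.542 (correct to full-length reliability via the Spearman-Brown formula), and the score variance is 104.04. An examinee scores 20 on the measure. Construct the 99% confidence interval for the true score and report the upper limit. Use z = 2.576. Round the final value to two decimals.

34.32

SD = √104.04 = 10.200
r_full = 2·0.542 / (1 + 0.542) ≈ 0.703
SEM = 10.200 * √(1 − 0.703) = 10.200 * √0.297 ≈ 10.200 * 0.545 ≈ 5.559
2.576 * SEM ≈ 14.320
Upper bound: 20 + 14.320 = 34.320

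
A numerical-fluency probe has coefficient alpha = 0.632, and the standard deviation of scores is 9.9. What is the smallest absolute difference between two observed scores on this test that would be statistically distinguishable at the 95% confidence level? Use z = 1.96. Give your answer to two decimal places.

SEM = 9.900×√(1 − 0.632) ≈ 6.006
Standard error of the difference = 6.006·√2 ≈ 8.493
Minimum reliable difference = 1.96 × SE_diff ≈ 1.96 × 8.493 ≈ 16.647

16.65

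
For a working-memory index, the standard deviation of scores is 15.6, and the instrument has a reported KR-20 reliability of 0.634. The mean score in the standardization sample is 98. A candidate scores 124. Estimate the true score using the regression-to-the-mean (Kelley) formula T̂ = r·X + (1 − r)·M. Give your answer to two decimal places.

T̂ = 0.634(124) + 0.366(98) ≈ 114.484

114.48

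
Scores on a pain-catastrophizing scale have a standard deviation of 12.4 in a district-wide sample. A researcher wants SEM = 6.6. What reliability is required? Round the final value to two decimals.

0.72

r = 1 − (6.60000/12.4)² ≃ 1 − 0.28330 ≃ 0.71670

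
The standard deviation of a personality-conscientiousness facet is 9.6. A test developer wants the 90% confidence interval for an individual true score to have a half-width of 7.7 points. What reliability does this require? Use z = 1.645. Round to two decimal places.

SEM needed = half-width / z = 7.7/1.645 ≈ 4.6809
r = 1 − (SEM / SD)² = 1 − (4.6809 / 9.6)² ≈ 1 − 0.2377 ≈ 0.7623

0.76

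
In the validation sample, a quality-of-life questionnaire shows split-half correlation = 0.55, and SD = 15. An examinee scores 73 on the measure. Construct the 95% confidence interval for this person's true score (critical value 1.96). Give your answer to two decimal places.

r_full = 2·0.55 / (1 + 0.55) ≈ 0.710
SEM = 15.000×√(1 − 0.710) ≈ 8.082
Half-width = 1.96×8.082 ≈ 15.841
95% CI: 73 ± 15.841 = [57.159, 88.841]

[57.16, 88.84]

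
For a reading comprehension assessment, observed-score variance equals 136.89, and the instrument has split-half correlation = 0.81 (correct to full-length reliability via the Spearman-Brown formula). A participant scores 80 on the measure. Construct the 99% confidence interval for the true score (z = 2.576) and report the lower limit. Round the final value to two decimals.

σ = 136.89^(1/2) = 11.700
Full-length reliability (Spearman-Brown) = 2(0.81)/(1+0.81) ≃ 0.895
SEM = 11.700 · √(1 − 0.895) = 11.700 · √0.105 ≃ 11.700 · 0.324 ≃ 3.791
2.576 · SEM ≃ 9.765
Lower bound: 80 − 9.765 = 70.235

70.24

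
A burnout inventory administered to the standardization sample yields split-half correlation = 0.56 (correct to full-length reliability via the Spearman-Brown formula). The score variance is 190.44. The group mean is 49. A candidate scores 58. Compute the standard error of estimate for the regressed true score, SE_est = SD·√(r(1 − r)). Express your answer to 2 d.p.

6.21

SD = √190.44 = 13.800
Spearman-Brown: r = 2(0.56) / (1 + 0.56) = 1.120 / 1.560 ≃ 0.718
SE_est = SD × √(r(1 − r)) = 13.800 × √0.202 ≃ 13.800 × 0.450 ≃ 6.210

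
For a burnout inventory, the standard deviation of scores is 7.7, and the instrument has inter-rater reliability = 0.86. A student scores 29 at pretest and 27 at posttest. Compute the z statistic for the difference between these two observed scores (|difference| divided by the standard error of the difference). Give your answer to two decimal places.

The standard error of measurement is 7.7000×√(1 − 0.8600) ≈ 7.7000×0.3742 ≈ 2.8811.
SE_diff = √2 × SEM ≈ 4.0745
z = |29 − 27| / 4.0745 = 2 / 4.0745 ≈ 0.4909

0.49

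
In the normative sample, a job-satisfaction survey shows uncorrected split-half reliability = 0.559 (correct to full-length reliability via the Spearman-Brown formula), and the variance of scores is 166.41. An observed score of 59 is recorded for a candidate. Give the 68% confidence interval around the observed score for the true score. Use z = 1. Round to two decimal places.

SD = √166.41 = 12.90000
Spearman-Brown: r = 2(0.559) / (1 + 0.559) = 1.11800 / 1.55900 ≃ 0.71713
SEM = 12.90000*√(1 − 0.71713) ≃ 6.86098
Margin = 1 * 6.86098 ≃ 6.86098
CI = 59 ± 6.86098 → [52.13902, 65.86098]

[52.14, 65.86]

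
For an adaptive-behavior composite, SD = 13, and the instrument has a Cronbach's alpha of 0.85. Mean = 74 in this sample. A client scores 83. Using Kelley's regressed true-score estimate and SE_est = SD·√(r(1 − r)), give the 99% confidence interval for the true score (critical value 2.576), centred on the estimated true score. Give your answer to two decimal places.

T̂ = r·X + (1 − r)·M = 0.850*83 + 0.150*74 = 70.550 + 11.100 ≈ 81.650
SE_est = 13.000·√[r(1 − r)] ≈ 4.642
CI = 81.650 ± 2.576 * 4.642 → [69.692, 93.608]

[69.69, 93.61]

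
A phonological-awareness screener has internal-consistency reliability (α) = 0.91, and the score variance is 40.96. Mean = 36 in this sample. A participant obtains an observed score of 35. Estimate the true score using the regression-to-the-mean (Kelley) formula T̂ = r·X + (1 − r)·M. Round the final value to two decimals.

T̂ = r·X + (1 − r)·M = 0.9100×35 + 0.0900×36 = 31.8500 + 3.2400 ≈ 35.0900

35.09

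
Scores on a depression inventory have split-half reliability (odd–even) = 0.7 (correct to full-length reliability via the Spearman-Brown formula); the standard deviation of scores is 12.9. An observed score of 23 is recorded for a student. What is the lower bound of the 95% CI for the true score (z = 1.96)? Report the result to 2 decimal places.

Full-length reliability (Spearman-Brown) = 2(0.7)/(1+0.7) ≃ 0.8235
SEM = 12.9000 · √(1 − 0.8235) = 12.9000 · √0.1765 ≃ 12.9000 · 0.4201 ≃ 5.4191
Margin = 1.96 · 5.4191 ≃ 10.6214
Lower limit = 23 − 10.6214 ≃ 12.3786

12.38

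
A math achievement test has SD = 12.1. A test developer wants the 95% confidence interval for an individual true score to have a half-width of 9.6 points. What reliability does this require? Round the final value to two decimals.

SEM needed = half-width / z = 9.6/1.96 ≃ 4.8980
r = 1 − (4.8980/12.1)² ≃ 1 − 0.1639 ≃ 0.8361

0.84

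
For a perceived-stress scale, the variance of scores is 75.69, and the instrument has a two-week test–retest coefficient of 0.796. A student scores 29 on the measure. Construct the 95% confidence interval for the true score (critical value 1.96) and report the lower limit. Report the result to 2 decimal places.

21.30

σ = 75.69^(1/2) = 8.700
SEM = 8.700 × √(1 − 0.796) = 8.700 × √0.204 ≃ 8.700 × 0.452 ≃ 3.929
Half-width = 1.96×3.929 ≃ 7.702
Lower bound: 29 − 7.702 = 21.298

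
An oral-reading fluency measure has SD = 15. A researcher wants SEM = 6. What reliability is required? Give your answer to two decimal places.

Required reliability = 1 − (SEM/SD)² = 1 − 0.1600 ≈ 0.8400

0.84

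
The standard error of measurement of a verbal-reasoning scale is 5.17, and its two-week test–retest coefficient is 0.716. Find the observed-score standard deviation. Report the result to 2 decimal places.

SD = 5.17 / √(1 − 0.716) ≈ 9.701

9.70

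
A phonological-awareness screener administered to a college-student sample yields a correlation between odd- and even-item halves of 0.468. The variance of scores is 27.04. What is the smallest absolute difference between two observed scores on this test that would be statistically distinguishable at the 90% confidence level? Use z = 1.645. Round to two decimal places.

SD = √27.04 = 5.2000
r_full = 2·0.468 / (1 + 0.468) ≈ 0.6376
SEM = 5.2000×√(1 − 0.6376) ≈ 3.1304
SE_diff = SEM × √2 ≈ 3.1304 × 1.4142 ≈ 4.4270
Smallest detectable difference = 1.645×4.4270 ≈ 7.2824

7.28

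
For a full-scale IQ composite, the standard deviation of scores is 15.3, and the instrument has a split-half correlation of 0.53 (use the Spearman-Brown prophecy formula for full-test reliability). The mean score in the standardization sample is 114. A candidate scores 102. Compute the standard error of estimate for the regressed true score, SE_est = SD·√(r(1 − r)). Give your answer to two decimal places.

Spearman-Brown: r = 2(0.53) / (1 + 0.53) = 1.060 / 1.530 ≈ 0.693
SE_est = SD * √(r(1 − r)) = 15.300 * √0.213 ≈ 15.300 * 0.461 ≈ 7.058

7.06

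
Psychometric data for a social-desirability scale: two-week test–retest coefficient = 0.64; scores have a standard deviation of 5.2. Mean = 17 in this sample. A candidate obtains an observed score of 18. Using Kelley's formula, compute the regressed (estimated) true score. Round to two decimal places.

17.64

T̂ = 0.64000(18) + 0.36000(17) ≈ 17.64000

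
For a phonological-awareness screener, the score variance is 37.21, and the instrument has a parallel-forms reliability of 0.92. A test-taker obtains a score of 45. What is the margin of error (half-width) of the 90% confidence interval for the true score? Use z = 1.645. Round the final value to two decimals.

σ = 37.21^(1/2) = 6.100
The standard error of measurement is 6.100×√(1 − 0.920) ≈ 6.100×0.283 ≈ 1.725.
1.645 × SEM ≈ 2.838

2.84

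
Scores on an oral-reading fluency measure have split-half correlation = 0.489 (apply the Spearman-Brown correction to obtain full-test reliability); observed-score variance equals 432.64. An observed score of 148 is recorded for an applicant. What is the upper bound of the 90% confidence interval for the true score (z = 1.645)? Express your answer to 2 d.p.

168.04

SD = √432.64 ≃ 20.800
Full-length reliability (Spearman-Brown) = 2(0.489)/(1+0.489) ≃ 0.657
The standard error of measurement is 20.800·√(1 − 0.657) ≃ 20.800·0.586 ≃ 12.185.
1.645 · SEM ≃ 20.044
Upper bound: 148 + 20.044 = 168.044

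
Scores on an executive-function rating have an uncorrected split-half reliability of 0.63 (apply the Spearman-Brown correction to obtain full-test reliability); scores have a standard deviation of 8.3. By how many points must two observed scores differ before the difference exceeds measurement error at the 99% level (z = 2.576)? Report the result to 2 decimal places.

14.41

Full-length reliability (Spearman-Brown) = 2(0.63)/(1+0.63) ≈ 0.7730
SEM = 8.3000 × √(1 − 0.7730) = 8.3000 × √0.2270 ≈ 8.3000 × 0.4764 ≈ 3.9544
Standard error of the difference = 3.9544·√2 ≈ 5.5924
Minimum reliable difference = 2.576 × SE_diff ≈ 2.576 × 5.5924 ≈ 14.4061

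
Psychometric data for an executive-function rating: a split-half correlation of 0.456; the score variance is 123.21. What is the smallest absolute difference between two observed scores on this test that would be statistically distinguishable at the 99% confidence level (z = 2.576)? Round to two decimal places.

24.72

SD = √123.21 = 11.100
r_full = 2·0.456 / (1 + 0.456) ≈ 0.626
The standard error of measurement is 11.100×√(1 − 0.626) ≈ 11.100×0.611 ≈ 6.785.
SE_diff = SEM × √2 ≈ 6.785 × 1.414 ≈ 9.595
Minimum reliable difference = 2.576 × SE_diff ≈ 2.576 × 9.595 ≈ 24.717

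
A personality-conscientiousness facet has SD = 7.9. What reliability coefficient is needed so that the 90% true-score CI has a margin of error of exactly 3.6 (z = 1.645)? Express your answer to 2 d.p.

Required SEM = 3.6 / 1.645 ≈ 2.18845
Required reliability = 1 − (SEM/SD)² = 1 − 0.07674 ≈ 0.92326

0.92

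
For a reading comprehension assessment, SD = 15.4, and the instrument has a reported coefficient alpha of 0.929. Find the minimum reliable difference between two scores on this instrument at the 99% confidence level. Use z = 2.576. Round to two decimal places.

The standard error of measurement is 15.4000×√(1 − 0.9290) ≃ 15.4000×0.2665 ≃ 4.1035.
Standard error of the difference = 4.1035·√2 ≃ 5.8032
Minimum reliable difference = 2.576 × SE_diff ≃ 2.576 × 5.8032 ≃ 14.9490

14.95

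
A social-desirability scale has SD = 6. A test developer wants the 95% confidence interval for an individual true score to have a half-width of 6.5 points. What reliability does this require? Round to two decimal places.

0.69

Required SEM = 6.5 / 1.96 ≈ 3.316
Required reliability = 1 − (SEM/SD)² = 1 − 0.306 ≈ 0.694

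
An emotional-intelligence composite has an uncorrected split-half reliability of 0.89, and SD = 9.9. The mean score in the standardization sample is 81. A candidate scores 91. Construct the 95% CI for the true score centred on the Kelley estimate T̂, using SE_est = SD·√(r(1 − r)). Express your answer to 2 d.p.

r_full = 2·0.89 / (1 + 0.89) ≃ 0.9418
Estimated true score = 0.9418×91 + (1 − 0.9418)×81 ≃ 90.4180
SE_est = SD × √(r(1 − r)) = 9.9000 × √0.0548 ≃ 9.9000 × 0.2341 ≃ 2.3178
95% CI: 90.4180 ± 4.5429 ≃ (85.8751, 94.9609)

[85.88, 94.96]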